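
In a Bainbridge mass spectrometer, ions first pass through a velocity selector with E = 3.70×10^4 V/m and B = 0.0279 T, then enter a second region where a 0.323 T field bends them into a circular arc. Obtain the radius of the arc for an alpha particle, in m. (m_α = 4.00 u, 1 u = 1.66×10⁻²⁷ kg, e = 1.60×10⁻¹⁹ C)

r ≈ 0.0852 m

The selector passes v = E/B = 3.70×10^4/0.0279 = 1.33×10^6 m/s.
In the deflection region, r = mv/(qB₂) = (6.64×10^-27)(1.33×10^6) / [(2×1.60×10^-19)(0.323)] = 0.0852 m.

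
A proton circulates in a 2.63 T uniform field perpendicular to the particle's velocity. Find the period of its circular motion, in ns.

T ≈ 24.9 ns

The cyclotron period is independent of speed: T = 2πm/(qB).
T = 2π(1.67×10^-27) / [(1×1.60×10^-19)(2.63)] = 2.49×10^-8 s.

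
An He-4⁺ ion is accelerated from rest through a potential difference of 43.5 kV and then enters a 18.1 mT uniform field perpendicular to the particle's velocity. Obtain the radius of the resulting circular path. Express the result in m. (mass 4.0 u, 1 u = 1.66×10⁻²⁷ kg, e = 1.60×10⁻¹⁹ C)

The kinetic energy gained is K = qV = (1×1.60×10^-19)(4.35×10^4) = 6.96×10^-15 J.
v = √(2K/m) = 1.45×10^6 m/s.
r = mv/(qB) = (6.64×10^-27)(1.45×10^6) / [(1×1.60×10^-19)(0.0181)] = 3.32 m.

r ≈ 3.32 m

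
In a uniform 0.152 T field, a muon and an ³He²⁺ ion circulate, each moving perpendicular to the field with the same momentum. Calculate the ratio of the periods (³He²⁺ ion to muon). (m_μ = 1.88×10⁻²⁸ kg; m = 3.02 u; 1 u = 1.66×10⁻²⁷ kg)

T = 2πm/(qB) is independent of speed, so T₂/T₁ = (m₂/q₂)/(m₁/q₁).
T_{³He²⁺ ion}/T_{muon} = (5.01×10^-27/2e) / (1.88×10^-28/1e) = 13.3.

ratio ≈ 13.3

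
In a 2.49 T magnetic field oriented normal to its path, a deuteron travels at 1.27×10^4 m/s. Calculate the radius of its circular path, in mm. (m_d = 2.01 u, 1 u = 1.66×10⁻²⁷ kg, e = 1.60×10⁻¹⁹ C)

r ≈ 0.106 mm

The magnetic force provides the centripetal force: qvB = mv²/r, so r = mv/(qB).
r = (3.34×10^-27 kg)(1.27×10^4 m/s) / [(1×1.60×10^-19 C)(2.49 T)] = 1.06×10^-4 m.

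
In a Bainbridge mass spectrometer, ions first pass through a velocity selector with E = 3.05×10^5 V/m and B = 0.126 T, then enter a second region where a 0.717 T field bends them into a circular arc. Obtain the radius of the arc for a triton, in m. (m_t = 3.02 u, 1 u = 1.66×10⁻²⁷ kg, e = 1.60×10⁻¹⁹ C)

The selector passes v = E/B = 3.05×10^5/0.126 = 2.42×10^6 m/s.
In the deflection region, r = mv/(qB₂) = (5.01×10^-27)(2.42×10^6) / [(1×1.60×10^-19)(0.717)] = 0.106 m.

r ≈ 0.106 m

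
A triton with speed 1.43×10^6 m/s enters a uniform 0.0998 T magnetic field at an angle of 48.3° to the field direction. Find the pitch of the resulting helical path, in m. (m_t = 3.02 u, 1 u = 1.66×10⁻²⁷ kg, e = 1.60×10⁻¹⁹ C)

pitch ≈ 1.88 m

The velocity component along B is v∥ = v cos48.3° = 9.51×10^5 m/s.
The cyclotron period T = 2πm/(qB) = 1.97×10^-6 s is set by m, q, B alone.
Pitch = v∥·T = (9.51×10^5)(1.97×10^-6) = 1.88 m.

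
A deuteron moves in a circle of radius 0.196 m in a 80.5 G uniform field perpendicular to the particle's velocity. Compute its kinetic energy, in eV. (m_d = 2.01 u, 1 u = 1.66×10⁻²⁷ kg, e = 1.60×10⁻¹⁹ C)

v = qBr/m = (1×1.60×10^-19)(8.05×10^-3)(0.196) / (3.34×10^-27) = 7.57×10^4 m/s.
K = ½mv² = 0.5·(3.34×10^-27)·(7.57×10^4)² = 9.55×10^-18 J = 59.7 eV.

K ≈ 59.7 eV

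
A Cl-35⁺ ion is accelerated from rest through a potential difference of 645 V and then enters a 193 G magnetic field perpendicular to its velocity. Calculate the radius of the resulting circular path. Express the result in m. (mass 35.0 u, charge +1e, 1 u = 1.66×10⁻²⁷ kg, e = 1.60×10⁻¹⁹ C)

The kinetic energy gained is K = qV = (1×1.60×10^-19)(645) = 1.03×10^-16 J.
v = √(2K/m) = 5.96×10^4 m/s.
r = mv/(qB) = (5.81×10^-26)(5.96×10^4) / [(1×1.60×10^-19)(0.0193)] = 1.12 m.

r ≈ 1.12 m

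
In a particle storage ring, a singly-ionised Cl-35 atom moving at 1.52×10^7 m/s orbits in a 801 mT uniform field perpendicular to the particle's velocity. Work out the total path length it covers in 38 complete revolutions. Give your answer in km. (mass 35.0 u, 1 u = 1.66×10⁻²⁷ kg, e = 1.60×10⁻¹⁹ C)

L ≈ 1.65 km

r = mv/(qB) = 6.89 m, so one revolution covers 2πr = 43.3 m.
In 38 revolutions: L = 38·2πr = 1650 m.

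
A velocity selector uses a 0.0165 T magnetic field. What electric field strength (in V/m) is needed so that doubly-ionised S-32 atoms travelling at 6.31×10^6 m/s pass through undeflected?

qE = qvB ⇒ E = vB = (6.31×10^6)(0.0165) = 1.04×10^5 V/m.

E ≈ 1.04×10^5 V/m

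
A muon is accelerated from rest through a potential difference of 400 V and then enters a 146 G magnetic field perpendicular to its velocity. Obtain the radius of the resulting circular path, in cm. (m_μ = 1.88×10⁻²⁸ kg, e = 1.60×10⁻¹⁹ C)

The kinetic energy gained is K = qV = (1×1.60×10^-19)(400) = 6.40×10^-17 J.
v = √(2K/m) = 8.25×10^5 m/s.
r = mv/(qB) = (1.88×10^-28)(8.25×10^5) / [(1×1.60×10^-19)(0.0146)] = 0.0664 m.

r ≈ 6.64 cm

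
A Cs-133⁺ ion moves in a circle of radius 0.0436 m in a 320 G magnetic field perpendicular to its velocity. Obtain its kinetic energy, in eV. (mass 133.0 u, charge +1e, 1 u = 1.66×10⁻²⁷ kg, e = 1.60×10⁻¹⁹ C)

K ≈ 0.705 eV

v = qBr/m = (1×1.60×10^-19)(0.0320)(0.0436) / (2.21×10^-25) = 1010 m/s.
K = ½mv² = 0.5·(2.21×10^-25)·(1010)² = 1.13×10^-19 J = 0.705 eV.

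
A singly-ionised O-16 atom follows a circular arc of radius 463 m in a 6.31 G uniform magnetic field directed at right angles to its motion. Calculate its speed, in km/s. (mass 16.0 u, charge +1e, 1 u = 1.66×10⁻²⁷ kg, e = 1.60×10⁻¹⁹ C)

From qvB = mv²/r, v = qBr/m.
v = (1×1.60×10^-19)(6.31×10^-4)(463) / (2.66×10^-26) = 1.76×10^6 m/s.

v ≈ 1760 km/s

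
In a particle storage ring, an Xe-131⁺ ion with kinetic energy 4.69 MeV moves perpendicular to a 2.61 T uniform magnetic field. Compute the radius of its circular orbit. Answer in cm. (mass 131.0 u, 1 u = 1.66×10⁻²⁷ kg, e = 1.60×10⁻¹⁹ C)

Convert the energy: K = 4.69 MeV = 7.50×10^-13 J.
v = √(2K/m) = √(2·7.50×10^-13/2.17×10^-25) = 2.63×10^6 m/s.
r = mv/(qB) = (2.17×10^-25)(2.63×10^6) / [(1×1.60×10^-19)(2.61)] = 1.37 m.

r ≈ 137 cm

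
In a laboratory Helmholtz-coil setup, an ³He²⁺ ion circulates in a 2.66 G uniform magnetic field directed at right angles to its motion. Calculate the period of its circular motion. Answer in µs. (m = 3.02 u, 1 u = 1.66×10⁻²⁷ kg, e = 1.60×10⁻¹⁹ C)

T ≈ 370 µs

The cyclotron period is independent of speed: T = 2πm/(qB).
T = 2π(5.01×10^-27) / [(2×1.60×10^-19)(2.66×10^-4)] = 3.70×10^-4 s.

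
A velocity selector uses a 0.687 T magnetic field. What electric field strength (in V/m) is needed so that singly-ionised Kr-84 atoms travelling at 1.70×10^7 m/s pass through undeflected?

E ≈ 1.17×10^7 V/m

qE = qvB ⇒ E = vB = (1.70×10^7)(0.687) = 1.17×10^7 V/m.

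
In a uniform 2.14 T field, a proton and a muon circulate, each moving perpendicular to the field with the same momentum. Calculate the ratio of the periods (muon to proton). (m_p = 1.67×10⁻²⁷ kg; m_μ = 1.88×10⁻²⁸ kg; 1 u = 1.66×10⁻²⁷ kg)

T = 2πm/(qB) is independent of speed, so T₂/T₁ = (m₂/q₂)/(m₁/q₁).
T_{muon}/T_{proton} = (1.88×10^-28/1e) / (1.67×10^-27/1e) = 0.113.

ratio ≈ 0.113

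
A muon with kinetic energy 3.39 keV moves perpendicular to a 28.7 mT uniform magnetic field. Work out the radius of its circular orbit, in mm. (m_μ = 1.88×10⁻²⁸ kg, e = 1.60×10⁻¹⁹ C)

r ≈ 98.3 mm

Convert the energy: K = 3.39 keV = 5.42×10^-16 J.
v = √(2K/m) = √(2·5.42×10^-16/1.88×10^-28) = 2.40×10^6 m/s.
r = mv/(qB) = (1.88×10^-28)(2.40×10^6) / [(1×1.60×10^-19)(0.0287)] = 0.0983 m.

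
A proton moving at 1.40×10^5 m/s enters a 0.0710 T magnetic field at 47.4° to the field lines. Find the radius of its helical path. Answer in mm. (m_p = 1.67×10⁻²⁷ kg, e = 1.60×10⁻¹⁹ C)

r ≈ 15.1 mm

Only the perpendicular component v⊥ = v sin47.4° = 1.03×10^5 m/s is bent by the field.
r = m v⊥ /(qB) = (1.67×10^-27)(1.03×10^5) / [(1×1.60×10^-19)(0.0710)] = 0.0151 m.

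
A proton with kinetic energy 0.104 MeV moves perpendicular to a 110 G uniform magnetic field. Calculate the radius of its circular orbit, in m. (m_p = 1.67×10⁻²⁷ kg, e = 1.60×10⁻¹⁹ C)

r ≈ 4.24 m

Convert the energy: K = 0.104 MeV = 1.66×10^-14 J.
v = √(2K/m) = √(2·1.66×10^-14/1.67×10^-27) = 4.46×10^6 m/s.
r = mv/(qB) = (1.67×10^-27)(4.46×10^6) / [(1×1.60×10^-19)(0.0110)] = 4.24 m.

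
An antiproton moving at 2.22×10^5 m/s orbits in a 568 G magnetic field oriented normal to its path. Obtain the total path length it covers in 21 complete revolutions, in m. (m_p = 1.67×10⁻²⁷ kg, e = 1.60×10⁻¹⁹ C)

r = mv/(qB) = 0.0408 m, so one revolution covers 2πr = 0.256 m.
In 21 revolutions: L = 21·2πr = 5.38 m.

L ≈ 5.38 m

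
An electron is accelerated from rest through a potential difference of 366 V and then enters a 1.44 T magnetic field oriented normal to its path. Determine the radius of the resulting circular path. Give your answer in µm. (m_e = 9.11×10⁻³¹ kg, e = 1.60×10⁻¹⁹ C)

The kinetic energy gained is K = qV = (1×1.60×10^-19)(366) = 5.86×10^-17 J.
v = √(2K/m) = 1.13×10^7 m/s.
r = mv/(qB) = (9.11×10^-31)(1.13×10^7) / [(1×1.60×10^-19)(1.44)] = 4.48×10^-5 m.

r ≈ 44.8 µm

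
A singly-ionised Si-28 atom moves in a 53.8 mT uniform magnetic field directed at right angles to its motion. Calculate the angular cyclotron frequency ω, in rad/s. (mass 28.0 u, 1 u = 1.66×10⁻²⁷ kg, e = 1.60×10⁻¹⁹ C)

ω ≈ 1.85×10^5 rad/s

ω = qB/m = (1×1.60×10^-19)(0.0538) / (4.65×10^-26) = 1.85×10^5 rad/s.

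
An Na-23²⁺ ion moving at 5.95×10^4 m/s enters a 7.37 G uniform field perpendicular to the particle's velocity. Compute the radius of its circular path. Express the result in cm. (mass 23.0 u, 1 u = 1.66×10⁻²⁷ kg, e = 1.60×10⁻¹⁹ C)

r ≈ 963 cm

The magnetic force provides the centripetal force: qvB = mv²/r, so r = mv/(qB).
r = (3.82×10^-26 kg)(5.95×10^4 m/s) / [(2×1.60×10^-19 C)(7.37×10^-4 T)] = 9.63 m.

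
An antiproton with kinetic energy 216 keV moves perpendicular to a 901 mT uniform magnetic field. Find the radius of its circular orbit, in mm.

r ≈ 74.5 mm

Convert the energy: K = 216 keV = 3.46×10^-14 J.
v = √(2K/m) = √(2·3.46×10^-14/1.67×10^-27) = 6.43×10^6 m/s.
r = mv/(qB) = (1.67×10^-27)(6.43×10^6) / [(1×1.60×10^-19)(0.901)] = 0.0745 m.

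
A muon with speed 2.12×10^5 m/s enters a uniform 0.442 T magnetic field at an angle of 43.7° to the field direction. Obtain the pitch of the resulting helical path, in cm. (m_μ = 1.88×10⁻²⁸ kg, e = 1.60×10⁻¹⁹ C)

The velocity component along B is v∥ = v cos43.7° = 1.53×10^5 m/s.
The cyclotron period T = 2πm/(qB) = 1.67×10^-8 s is set by m, q, B alone.
Pitch = v∥·T = (1.53×10^5)(1.67×10^-8) = 2.56×10^-3 m.

pitch ≈ 0.256 cm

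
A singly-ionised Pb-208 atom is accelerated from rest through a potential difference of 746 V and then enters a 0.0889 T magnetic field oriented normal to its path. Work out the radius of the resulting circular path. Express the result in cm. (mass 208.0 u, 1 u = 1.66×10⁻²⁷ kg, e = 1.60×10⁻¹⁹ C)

The kinetic energy gained is K = qV = (1×1.60×10^-19)(746) = 1.19×10^-16 J.
v = √(2K/m) = 2.63×10^4 m/s.
r = mv/(qB) = (3.45×10^-25)(2.63×10^4) / [(1×1.60×10^-19)(0.0889)] = 0.638 m.

r ≈ 63.8 cm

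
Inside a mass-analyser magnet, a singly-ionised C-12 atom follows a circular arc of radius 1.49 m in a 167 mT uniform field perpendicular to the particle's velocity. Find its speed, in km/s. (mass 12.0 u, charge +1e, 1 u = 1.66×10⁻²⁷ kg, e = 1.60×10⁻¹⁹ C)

v ≈ 2000 km/s

From qvB = mv²/r, v = qBr/m.
v = (1×1.60×10^-19)(0.167)(1.49) / (1.99×10^-26) = 2.00×10^6 m/s.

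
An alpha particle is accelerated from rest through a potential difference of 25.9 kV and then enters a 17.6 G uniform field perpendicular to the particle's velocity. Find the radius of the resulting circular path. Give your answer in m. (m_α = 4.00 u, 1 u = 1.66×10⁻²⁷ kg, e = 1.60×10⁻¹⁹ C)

The kinetic energy gained is K = qV = (2×1.60×10^-19)(2.59×10^4) = 8.29×10^-15 J.
v = √(2K/m) = 1.58×10^6 m/s.
r = mv/(qB) = (6.64×10^-27)(1.58×10^6) / [(2×1.60×10^-19)(1.76×10^-3)] = 18.6 m.

r ≈ 18.6 m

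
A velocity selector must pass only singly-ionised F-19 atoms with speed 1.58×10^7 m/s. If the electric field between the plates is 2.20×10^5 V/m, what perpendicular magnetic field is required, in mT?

B ≈ 13.9 mT

qE = qvB ⇒ B = E/v = (2.20×10^5) / (1.58×10^7) = 0.0139 T.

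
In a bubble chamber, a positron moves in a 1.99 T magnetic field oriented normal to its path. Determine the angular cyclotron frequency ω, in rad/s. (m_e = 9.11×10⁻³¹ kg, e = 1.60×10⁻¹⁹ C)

ω = qB/m = (1×1.60×10^-19)(1.99) / (9.11×10^-31) = 3.50×10^11 rad/s.

ω ≈ 3.50×10^11 rad/s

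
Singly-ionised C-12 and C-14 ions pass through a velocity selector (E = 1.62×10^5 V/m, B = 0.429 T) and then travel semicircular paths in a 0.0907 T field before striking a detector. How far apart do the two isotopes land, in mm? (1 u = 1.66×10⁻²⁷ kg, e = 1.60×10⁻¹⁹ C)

Δd ≈ 173 mm

Both emerge at v = E/B₁ = 3.78×10^5 m/s.
r = mv/(qB₂), so r₁ = 0.5183 m and r₂ = 0.6047 m, giving Δr = 0.0864 m.
After a semicircle each ion lands a diameter 2r from the entry slit, so the separation is 2Δr = 0.173 m.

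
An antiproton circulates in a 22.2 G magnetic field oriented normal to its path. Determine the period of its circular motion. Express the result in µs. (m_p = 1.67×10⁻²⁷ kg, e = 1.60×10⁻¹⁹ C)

T ≈ 29.5 µs

The cyclotron period is independent of speed: T = 2πm/(qB).
T = 2π(1.67×10^-27) / [(1×1.60×10^-19)(2.22×10^-3)] = 2.95×10^-5 s.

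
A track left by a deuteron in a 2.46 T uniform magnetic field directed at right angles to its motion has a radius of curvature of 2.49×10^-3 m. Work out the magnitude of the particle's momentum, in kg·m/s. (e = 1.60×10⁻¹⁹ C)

p ≈ 9.80×10^-22 kg·m/s

Since qvB = mv²/r, the momentum p = mv = qBr.
p = (1×1.60×10^-19)(2.46)(2.49×10^-3) = 9.80×10^-22 kg·m/s.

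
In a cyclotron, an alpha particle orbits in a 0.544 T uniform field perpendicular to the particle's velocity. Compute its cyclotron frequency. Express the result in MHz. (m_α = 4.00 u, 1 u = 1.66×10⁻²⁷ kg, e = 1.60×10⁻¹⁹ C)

f = qB/(2πm) = (2×1.60×10^-19)(0.544) / [2π(6.64×10^-27)] = 4.17×10^6 Hz.

f ≈ 4.17 MHz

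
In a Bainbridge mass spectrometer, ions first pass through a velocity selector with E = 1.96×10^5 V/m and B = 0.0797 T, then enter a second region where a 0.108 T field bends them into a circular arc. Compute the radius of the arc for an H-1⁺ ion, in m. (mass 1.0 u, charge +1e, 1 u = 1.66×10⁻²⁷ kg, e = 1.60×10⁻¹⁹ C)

r ≈ 0.236 m

The selector passes v = E/B = 1.96×10^5/0.0797 = 2.46×10^6 m/s.
In the deflection region, r = mv/(qB₂) = (1.66×10^-27)(2.46×10^6) / [(1×1.60×10^-19)(0.108)] = 0.236 m.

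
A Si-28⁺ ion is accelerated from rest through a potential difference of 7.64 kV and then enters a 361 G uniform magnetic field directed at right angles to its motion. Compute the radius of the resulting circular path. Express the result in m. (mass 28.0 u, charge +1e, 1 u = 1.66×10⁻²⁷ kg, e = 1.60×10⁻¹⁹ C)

r ≈ 1.85 m

The kinetic energy gained is K = qV = (1×1.60×10^-19)(7640) = 1.22×10^-15 J.
v = √(2K/m) = 2.29×10^5 m/s.
r = mv/(qB) = (4.65×10^-26)(2.29×10^5) / [(1×1.60×10^-19)(0.0361)] = 1.85 m.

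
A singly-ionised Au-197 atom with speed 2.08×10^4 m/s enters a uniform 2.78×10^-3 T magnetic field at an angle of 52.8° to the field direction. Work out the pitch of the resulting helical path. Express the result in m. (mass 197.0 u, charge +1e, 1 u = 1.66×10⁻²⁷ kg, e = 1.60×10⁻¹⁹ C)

The velocity component along B is v∥ = v cos52.8° = 1.26×10^4 m/s.
The cyclotron period T = 2πm/(qB) = 4.62×10^-3 s is set by m, q, B alone.
Pitch = v∥·T = (1.26×10^4)(4.62×10^-3) = 58.1 m.

pitch ≈ 58.1 m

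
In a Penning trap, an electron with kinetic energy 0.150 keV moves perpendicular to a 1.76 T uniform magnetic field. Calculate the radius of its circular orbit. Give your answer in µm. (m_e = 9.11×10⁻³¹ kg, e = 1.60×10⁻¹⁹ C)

r ≈ 23.5 µm

Convert the energy: K = 0.150 keV = 2.40×10^-17 J.
v = √(2K/m) = √(2·2.40×10^-17/9.11×10^-31) = 7.26×10^6 m/s.
r = mv/(qB) = (9.11×10^-31)(7.26×10^6) / [(1×1.60×10^-19)(1.76)] = 2.35×10^-5 m.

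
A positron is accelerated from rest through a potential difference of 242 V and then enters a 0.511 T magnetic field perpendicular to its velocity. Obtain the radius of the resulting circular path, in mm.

r ≈ 0.103 mm

The kinetic energy gained is K = qV = (1×1.60×10^-19)(242) = 3.87×10^-17 J.
v = √(2K/m) = 9.22×10^6 m/s.
r = mv/(qB) = (9.11×10^-31)(9.22×10^6) / [(1×1.60×10^-19)(0.511)] = 1.03×10^-4 m.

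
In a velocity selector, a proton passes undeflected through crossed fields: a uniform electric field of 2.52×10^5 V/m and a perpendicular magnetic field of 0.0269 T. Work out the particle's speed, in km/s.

v ≈ 9370 km/s

For zero net force, qE = qvB, so v = E/B.
v = (2.52×10^5) / (0.0269) = 9.37×10^6 m/s.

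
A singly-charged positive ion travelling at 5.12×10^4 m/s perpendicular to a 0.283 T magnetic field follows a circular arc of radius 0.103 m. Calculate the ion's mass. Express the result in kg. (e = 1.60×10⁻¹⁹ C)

m ≈ 9.11×10^-26 kg

qvB = mv²/r ⇒ m = qBr/v.
m = (1×1.60×10^-19)(0.283)(0.103) / (5.12×10^4) = 9.11×10^-26 kg.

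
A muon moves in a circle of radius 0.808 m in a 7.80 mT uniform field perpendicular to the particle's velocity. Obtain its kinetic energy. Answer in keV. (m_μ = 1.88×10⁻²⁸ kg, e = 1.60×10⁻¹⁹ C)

K ≈ 16.9 keV

v = qBr/m = (1×1.60×10^-19)(7.80×10^-3)(0.808) / (1.88×10^-28) = 5.36×10^6 m/s.
K = ½mv² = 0.5·(1.88×10^-28)·(5.36×10^6)² = 2.70×10^-15 J = 16.9 keV.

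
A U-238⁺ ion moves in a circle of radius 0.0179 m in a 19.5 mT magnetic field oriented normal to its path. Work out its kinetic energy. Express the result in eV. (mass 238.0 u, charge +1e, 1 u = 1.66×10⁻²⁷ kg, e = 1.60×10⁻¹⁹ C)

v = qBr/m = (1×1.60×10^-19)(0.0195)(0.0179) / (3.95×10^-25) = 141 m/s.
K = ½mv² = 0.5·(3.95×10^-25)·(141)² = 3.95×10^-21 J = 0.0247 eV.

K ≈ 0.0247 eV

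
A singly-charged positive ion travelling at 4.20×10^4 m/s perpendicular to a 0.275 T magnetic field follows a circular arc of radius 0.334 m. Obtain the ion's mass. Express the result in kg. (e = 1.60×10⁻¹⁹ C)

qvB = mv²/r ⇒ m = qBr/v.
m = (1×1.60×10^-19)(0.275)(0.334) / (4.20×10^4) = 3.50×10^-25 kg.

m ≈ 3.50×10^-25 kg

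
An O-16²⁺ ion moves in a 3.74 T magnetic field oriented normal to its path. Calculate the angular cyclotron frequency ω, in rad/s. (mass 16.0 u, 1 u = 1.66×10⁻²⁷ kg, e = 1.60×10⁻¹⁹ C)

ω ≈ 4.51×10^7 rad/s

ω = qB/m = (2×1.60×10^-19)(3.74) / (2.66×10^-26) = 4.51×10^7 rad/s.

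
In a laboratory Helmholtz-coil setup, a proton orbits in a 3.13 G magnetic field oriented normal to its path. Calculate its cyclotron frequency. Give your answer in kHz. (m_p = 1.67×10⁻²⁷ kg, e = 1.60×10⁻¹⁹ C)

f = qB/(2πm) = (1×1.60×10^-19)(3.13×10^-4) / [2π(1.67×10^-27)] = 4770 Hz.

f ≈ 4.77 kHz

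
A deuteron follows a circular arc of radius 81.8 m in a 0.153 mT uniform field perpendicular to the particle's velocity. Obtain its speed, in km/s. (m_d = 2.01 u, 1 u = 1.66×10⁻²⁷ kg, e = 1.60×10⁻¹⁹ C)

From qvB = mv²/r, v = qBr/m.
v = (1×1.60×10^-19)(1.53×10^-4)(81.8) / (3.34×10^-27) = 6.00×10^5 m/s.

v ≈ 600 km/s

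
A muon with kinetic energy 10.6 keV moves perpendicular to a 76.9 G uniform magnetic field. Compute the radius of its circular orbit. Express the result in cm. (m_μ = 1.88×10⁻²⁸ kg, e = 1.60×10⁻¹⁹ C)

Convert the energy: K = 10.6 keV = 1.70×10^-15 J.
v = √(2K/m) = √(2·1.70×10^-15/1.88×10^-28) = 4.25×10^6 m/s.
r = mv/(qB) = (1.88×10^-28)(4.25×10^6) / [(1×1.60×10^-19)(7.69×10^-3)] = 0.649 m.

r ≈ 64.9 cm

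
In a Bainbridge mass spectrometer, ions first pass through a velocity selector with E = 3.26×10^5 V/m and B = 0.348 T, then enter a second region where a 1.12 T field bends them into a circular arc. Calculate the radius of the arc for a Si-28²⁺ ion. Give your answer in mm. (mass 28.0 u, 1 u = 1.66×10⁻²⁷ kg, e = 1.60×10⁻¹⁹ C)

The selector passes v = E/B = 3.26×10^5/0.348 = 9.37×10^5 m/s.
In the deflection region, r = mv/(qB₂) = (4.65×10^-26)(9.37×10^5) / [(2×1.60×10^-19)(1.12)] = 0.121 m.

r ≈ 121 mm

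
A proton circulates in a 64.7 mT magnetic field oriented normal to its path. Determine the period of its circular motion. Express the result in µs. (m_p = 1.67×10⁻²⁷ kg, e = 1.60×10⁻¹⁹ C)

The cyclotron period is independent of speed: T = 2πm/(qB).
T = 2π(1.67×10^-27) / [(1×1.60×10^-19)(0.0647)] = 1.01×10^-6 s.

T ≈ 1.01 µs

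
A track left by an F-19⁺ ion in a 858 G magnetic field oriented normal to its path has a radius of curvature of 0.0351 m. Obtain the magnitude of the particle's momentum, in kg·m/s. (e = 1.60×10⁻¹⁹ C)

p ≈ 4.82×10^-22 kg·m/s

Since qvB = mv²/r, the momentum p = mv = qBr.
p = (1×1.60×10^-19)(0.0858)(0.0351) = 4.82×10^-22 kg·m/s.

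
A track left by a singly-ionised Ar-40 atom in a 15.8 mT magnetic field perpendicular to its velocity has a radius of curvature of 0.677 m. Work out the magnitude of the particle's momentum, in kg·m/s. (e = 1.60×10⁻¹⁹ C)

Since qvB = mv²/r, the momentum p = mv = qBr.
p = (1×1.60×10^-19)(0.0158)(0.677) = 1.71×10^-21 kg·m/s.

p ≈ 1.71×10^-21 kg·m/s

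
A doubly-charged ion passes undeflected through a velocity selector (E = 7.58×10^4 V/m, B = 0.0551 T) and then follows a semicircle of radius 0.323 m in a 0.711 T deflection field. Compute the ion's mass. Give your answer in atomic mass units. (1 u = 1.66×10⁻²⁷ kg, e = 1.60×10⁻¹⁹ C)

m ≈ 32.2 u

v = E/B₁ = 1.38×10^6 m/s.
From r = mv/(qB₂), m = qB₂r/v = (2×1.60×10^-19)(0.711)(0.323) / (1.38×10^6) = 5.34×10^-26 kg.
In atomic mass units: m = 5.34×10^-26 / 1.66×10^-27 = 32.2 u.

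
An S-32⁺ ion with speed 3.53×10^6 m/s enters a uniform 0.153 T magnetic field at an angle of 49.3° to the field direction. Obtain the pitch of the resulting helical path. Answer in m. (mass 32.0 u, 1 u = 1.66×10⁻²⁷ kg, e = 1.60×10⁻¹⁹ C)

The velocity component along B is v∥ = v cos49.3° = 2.30×10^6 m/s.
The cyclotron period T = 2πm/(qB) = 1.36×10^-5 s is set by m, q, B alone.
Pitch = v∥·T = (2.30×10^6)(1.36×10^-5) = 31.4 m.

pitch ≈ 31.4 m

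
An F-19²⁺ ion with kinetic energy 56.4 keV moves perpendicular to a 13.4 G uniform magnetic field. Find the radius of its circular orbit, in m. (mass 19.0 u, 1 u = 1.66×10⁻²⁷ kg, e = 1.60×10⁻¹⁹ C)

Convert the energy: K = 56.4 keV = 9.02×10^-15 J.
v = √(2K/m) = √(2·9.02×10^-15/3.15×10^-26) = 7.56×10^5 m/s.
r = mv/(qB) = (3.15×10^-26)(7.56×10^5) / [(2×1.60×10^-19)(1.34×10^-3)] = 55.6 m.

r ≈ 55.6 m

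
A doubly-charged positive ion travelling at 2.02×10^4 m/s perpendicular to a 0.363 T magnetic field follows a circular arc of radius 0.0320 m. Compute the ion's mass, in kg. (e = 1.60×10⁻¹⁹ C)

qvB = mv²/r ⇒ m = qBr/v.
m = (2×1.60×10^-19)(0.363)(0.0320) / (2.02×10^4) = 1.84×10^-25 kg.

m ≈ 1.84×10^-25 kg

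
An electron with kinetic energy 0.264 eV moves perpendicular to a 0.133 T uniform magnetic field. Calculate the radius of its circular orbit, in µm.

r ≈ 13.0 µm

Convert the energy: K = 0.264 eV = 4.22×10^-20 J.
v = √(2K/m) = √(2·4.22×10^-20/9.11×10^-31) = 3.05×10^5 m/s.
r = mv/(qB) = (9.11×10^-31)(3.05×10^5) / [(1×1.60×10^-19)(0.133)] = 1.30×10^-5 m.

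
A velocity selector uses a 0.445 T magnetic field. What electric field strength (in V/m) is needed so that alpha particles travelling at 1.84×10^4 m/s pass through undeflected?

E ≈ 8190 V/m

qE = qvB ⇒ E = vB = (1.84×10^4)(0.445) = 8190 V/m.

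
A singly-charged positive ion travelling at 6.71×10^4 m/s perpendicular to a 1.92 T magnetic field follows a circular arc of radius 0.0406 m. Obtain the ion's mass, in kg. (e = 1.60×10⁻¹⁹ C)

qvB = mv²/r ⇒ m = qBr/v.
m = (1×1.60×10^-19)(1.92)(0.0406) / (6.71×10^4) = 1.86×10^-25 kg.

m ≈ 1.86×10^-25 kg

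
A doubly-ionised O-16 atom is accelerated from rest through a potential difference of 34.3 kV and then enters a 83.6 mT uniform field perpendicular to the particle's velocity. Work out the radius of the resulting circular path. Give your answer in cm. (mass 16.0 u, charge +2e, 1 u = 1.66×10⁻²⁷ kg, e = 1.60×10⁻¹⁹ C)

r ≈ 90.3 cm

The kinetic energy gained is K = qV = (2×1.60×10^-19)(3.43×10^4) = 1.10×10^-14 J.
v = √(2K/m) = 9.09×10^5 m/s.
r = mv/(qB) = (2.66×10^-26)(9.09×10^5) / [(2×1.60×10^-19)(0.0836)] = 0.903 m.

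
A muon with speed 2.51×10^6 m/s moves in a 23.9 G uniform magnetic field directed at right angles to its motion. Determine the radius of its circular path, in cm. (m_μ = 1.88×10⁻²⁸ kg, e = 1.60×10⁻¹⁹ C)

r ≈ 123 cm

The magnetic force provides the centripetal force: qvB = mv²/r, so r = mv/(qB).
r = (1.88×10^-28 kg)(2.51×10^6 m/s) / [(1×1.60×10^-19 C)(2.39×10^-3 T)] = 1.23 m.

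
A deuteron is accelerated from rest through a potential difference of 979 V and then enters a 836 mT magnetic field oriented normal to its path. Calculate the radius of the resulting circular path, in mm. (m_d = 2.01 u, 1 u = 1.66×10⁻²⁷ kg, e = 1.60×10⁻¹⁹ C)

The kinetic energy gained is K = qV = (1×1.60×10^-19)(979) = 1.57×10^-16 J.
v = √(2K/m) = 3.06×10^5 m/s.
r = mv/(qB) = (3.34×10^-27)(3.06×10^5) / [(1×1.60×10^-19)(0.836)] = 7.64×10^-3 m.

r ≈ 7.64 mm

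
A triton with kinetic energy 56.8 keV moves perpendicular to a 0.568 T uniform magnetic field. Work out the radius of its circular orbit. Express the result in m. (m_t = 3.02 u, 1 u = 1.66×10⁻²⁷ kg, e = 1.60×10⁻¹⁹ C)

Convert the energy: K = 56.8 keV = 9.09×10^-15 J.
v = √(2K/m) = √(2·9.09×10^-15/5.01×10^-27) = 1.90×10^6 m/s.
r = mv/(qB) = (5.01×10^-27)(1.90×10^6) / [(1×1.60×10^-19)(0.568)] = 0.105 m.

r ≈ 0.105 m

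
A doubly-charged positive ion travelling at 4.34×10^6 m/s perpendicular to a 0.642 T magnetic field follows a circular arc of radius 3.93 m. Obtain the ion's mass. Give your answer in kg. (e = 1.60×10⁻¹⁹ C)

m ≈ 1.86×10^-25 kg

qvB = mv²/r ⇒ m = qBr/v.
m = (2×1.60×10^-19)(0.642)(3.93) / (4.34×10^6) = 1.86×10^-25 kg.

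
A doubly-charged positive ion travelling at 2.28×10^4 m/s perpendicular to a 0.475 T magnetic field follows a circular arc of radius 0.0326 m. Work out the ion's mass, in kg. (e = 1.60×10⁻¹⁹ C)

m ≈ 2.17×10^-25 kg

qvB = mv²/r ⇒ m = qBr/v.
m = (2×1.60×10^-19)(0.475)(0.0326) / (2.28×10^4) = 2.17×10^-25 kg.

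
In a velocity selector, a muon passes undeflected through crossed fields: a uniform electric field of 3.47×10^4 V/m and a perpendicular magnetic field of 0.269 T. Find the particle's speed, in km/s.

v ≈ 129 km/s

For zero net force, qE = qvB, so v = E/B.
v = (3.47×10^4) / (0.269) = 1.29×10^5 m/s.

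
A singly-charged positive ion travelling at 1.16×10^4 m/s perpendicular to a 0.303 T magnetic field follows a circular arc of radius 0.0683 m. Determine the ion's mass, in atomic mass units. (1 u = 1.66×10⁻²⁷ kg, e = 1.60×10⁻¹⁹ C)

m ≈ 172 u

qvB = mv²/r ⇒ m = qBr/v.
m = (1×1.60×10^-19)(0.303)(0.0683) / (1.16×10^4) = 2.85×10^-25 kg = 172 u.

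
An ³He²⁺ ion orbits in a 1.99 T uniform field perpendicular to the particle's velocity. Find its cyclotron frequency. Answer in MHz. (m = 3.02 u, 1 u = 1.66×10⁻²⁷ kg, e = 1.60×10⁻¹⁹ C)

f = qB/(2πm) = (2×1.60×10^-19)(1.99) / [2π(5.01×10^-27)] = 2.02×10^7 Hz.

f ≈ 20.2 MHz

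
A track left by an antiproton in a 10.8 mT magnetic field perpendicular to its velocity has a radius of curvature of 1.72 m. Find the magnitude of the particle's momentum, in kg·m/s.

Since qvB = mv²/r, the momentum p = mv = qBr.
p = (1×1.60×10^-19)(0.0108)(1.72) = 2.97×10^-21 kg·m/s.

p ≈ 2.97×10^-21 kg·m/s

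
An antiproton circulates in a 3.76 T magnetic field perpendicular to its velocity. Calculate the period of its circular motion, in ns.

T ≈ 17.4 ns

The cyclotron period is independent of speed: T = 2πm/(qB).
T = 2π(1.67×10^-27) / [(1×1.60×10^-19)(3.76)] = 1.74×10^-8 s.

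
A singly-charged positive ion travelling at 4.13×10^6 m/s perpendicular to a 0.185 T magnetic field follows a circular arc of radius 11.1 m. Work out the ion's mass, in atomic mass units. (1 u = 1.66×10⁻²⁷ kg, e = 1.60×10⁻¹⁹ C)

qvB = mv²/r ⇒ m = qBr/v.
m = (1×1.60×10^-19)(0.185)(11.1) / (4.13×10^6) = 7.96×10^-26 kg = 47.9 u.

m ≈ 47.9 u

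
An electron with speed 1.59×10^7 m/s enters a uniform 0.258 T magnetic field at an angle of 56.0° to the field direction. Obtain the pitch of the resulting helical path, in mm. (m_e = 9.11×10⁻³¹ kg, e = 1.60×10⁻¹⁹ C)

The velocity component along B is v∥ = v cos56.0° = 8.89×10^6 m/s.
The cyclotron period T = 2πm/(qB) = 1.39×10^-10 s is set by m, q, B alone.
Pitch = v∥·T = (8.89×10^6)(1.39×10^-10) = 1.23×10^-3 m.

pitch ≈ 1.23 mm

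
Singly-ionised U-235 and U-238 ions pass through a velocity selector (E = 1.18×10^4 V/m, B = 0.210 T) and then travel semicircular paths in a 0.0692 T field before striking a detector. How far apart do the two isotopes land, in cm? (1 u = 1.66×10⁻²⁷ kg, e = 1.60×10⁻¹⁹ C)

Δd ≈ 5.05 cm

Both emerge at v = E/B₁ = 5.62×10^4 m/s.
r = mv/(qB₂), so r₁ = 1.9798 m and r₂ = 2.0050 m, giving Δr = 0.0253 m.
After a semicircle each ion lands a diameter 2r from the entry slit, so the separation is 2Δr = 0.0505 m.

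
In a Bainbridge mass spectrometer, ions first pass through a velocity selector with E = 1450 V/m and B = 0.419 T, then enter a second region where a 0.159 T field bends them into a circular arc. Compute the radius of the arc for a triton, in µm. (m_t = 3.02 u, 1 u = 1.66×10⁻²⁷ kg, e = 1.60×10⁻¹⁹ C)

The selector passes v = E/B = 1450/0.419 = 3460 m/s.
In the deflection region, r = mv/(qB₂) = (5.01×10^-27)(3460) / [(1×1.60×10^-19)(0.159)] = 6.82×10^-4 m.

r ≈ 682 µm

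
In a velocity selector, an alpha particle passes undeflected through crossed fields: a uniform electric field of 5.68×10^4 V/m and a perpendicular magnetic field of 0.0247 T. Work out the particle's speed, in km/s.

v ≈ 2300 km/s

For zero net force, qE = qvB, so v = E/B.
v = (5.68×10^4) / (0.0247) = 2.30×10^6 m/s.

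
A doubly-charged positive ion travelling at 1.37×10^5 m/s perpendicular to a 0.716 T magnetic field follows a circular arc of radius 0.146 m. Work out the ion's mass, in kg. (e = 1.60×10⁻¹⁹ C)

qvB = mv²/r ⇒ m = qBr/v.
m = (2×1.60×10^-19)(0.716)(0.146) / (1.37×10^5) = 2.44×10^-25 kg.

m ≈ 2.44×10^-25 kg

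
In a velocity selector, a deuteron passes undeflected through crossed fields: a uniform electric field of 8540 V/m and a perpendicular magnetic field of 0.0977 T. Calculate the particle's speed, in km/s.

For zero net force, qE = qvB, so v = E/B.
v = (8540) / (0.0977) = 8.74×10^4 m/s.

v ≈ 87.4 km/s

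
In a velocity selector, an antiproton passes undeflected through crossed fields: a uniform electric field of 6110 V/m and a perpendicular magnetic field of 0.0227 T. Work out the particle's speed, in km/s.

For zero net force, qE = qvB, so v = E/B.
v = (6110) / (0.0227) = 2.69×10^5 m/s.

v ≈ 269 km/s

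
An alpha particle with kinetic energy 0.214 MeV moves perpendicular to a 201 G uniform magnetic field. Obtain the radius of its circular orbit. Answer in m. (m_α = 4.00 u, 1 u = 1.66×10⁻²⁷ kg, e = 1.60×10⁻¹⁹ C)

Convert the energy: K = 0.214 MeV = 3.42×10^-14 J.
v = √(2K/m) = √(2·3.42×10^-14/6.64×10^-27) = 3.21×10^6 m/s.
r = mv/(qB) = (6.64×10^-27)(3.21×10^6) / [(2×1.60×10^-19)(0.0201)] = 3.32 m.

r ≈ 3.32 m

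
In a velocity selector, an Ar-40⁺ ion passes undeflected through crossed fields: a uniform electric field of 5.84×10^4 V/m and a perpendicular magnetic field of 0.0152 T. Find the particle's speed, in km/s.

v ≈ 3840 km/s

For zero net force, qE = qvB, so v = E/B.
v = (5.84×10^4) / (0.0152) = 3.84×10^6 m/s.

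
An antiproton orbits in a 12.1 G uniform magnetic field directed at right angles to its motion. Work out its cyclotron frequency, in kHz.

f ≈ 18.5 kHz

f = qB/(2πm) = (1×1.60×10^-19)(1.21×10^-3) / [2π(1.67×10^-27)] = 1.85×10^4 Hz.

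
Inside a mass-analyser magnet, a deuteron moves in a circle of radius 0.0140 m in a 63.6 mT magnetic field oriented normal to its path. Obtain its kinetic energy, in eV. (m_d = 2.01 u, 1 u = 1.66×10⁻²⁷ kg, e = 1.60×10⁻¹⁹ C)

v = qBr/m = (1×1.60×10^-19)(0.0636)(0.0140) / (3.34×10^-27) = 4.27×10^4 m/s.
K = ½mv² = 0.5·(3.34×10^-27)·(4.27×10^4)² = 3.04×10^-18 J = 19.0 eV.

K ≈ 19.0 eV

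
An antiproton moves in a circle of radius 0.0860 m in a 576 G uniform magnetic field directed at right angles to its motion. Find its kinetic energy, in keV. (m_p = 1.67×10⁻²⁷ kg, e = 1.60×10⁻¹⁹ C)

K ≈ 1.18 keV

v = qBr/m = (1×1.60×10^-19)(0.0576)(0.0860) / (1.67×10^-27) = 4.75×10^5 m/s.
K = ½mv² = 0.5·(1.67×10^-27)·(4.75×10^5)² = 1.88×10^-16 J = 1.18 keV.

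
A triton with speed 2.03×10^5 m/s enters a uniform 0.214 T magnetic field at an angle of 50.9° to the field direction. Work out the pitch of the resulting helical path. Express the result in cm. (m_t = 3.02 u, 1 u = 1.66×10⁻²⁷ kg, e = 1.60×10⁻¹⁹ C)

pitch ≈ 11.8 cm

The velocity component along B is v∥ = v cos50.9° = 1.28×10^5 m/s.
The cyclotron period T = 2πm/(qB) = 9.20×10^-7 s is set by m, q, B alone.
Pitch = v∥·T = (1.28×10^5)(9.20×10^-7) = 0.118 m.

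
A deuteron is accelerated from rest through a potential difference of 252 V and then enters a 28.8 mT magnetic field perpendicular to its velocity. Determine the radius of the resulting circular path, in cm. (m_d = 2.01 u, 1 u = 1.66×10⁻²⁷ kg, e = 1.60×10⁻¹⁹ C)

r ≈ 11.3 cm

The kinetic energy gained is K = qV = (1×1.60×10^-19)(252) = 4.03×10^-17 J.
v = √(2K/m) = 1.55×10^5 m/s.
r = mv/(qB) = (3.34×10^-27)(1.55×10^5) / [(1×1.60×10^-19)(0.0288)] = 0.113 m.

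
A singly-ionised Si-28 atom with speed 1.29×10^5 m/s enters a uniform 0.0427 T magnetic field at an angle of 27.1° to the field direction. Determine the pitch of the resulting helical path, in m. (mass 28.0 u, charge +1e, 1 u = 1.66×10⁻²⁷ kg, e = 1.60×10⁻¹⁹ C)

pitch ≈ 4.91 m

The velocity component along B is v∥ = v cos27.1° = 1.15×10^5 m/s.
The cyclotron period T = 2πm/(qB) = 4.27×10^-5 s is set by m, q, B alone.
Pitch = v∥·T = (1.15×10^5)(4.27×10^-5) = 4.91 m.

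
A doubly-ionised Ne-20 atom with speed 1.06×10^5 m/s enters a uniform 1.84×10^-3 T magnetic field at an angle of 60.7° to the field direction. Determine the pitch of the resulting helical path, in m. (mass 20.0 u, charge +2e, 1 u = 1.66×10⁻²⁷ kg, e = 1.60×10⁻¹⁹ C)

The velocity component along B is v∥ = v cos60.7° = 5.19×10^4 m/s.
The cyclotron period T = 2πm/(qB) = 3.54×10^-4 s is set by m, q, B alone.
Pitch = v∥·T = (5.19×10^4)(3.54×10^-4) = 18.4 m.

pitch ≈ 18.4 m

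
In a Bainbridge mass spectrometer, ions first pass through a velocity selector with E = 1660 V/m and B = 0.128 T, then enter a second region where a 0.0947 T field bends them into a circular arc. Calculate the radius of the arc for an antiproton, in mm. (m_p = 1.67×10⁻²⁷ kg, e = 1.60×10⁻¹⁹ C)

r ≈ 1.43 mm

The selector passes v = E/B = 1660/0.128 = 1.30×10^4 m/s.
In the deflection region, r = mv/(qB₂) = (1.67×10^-27)(1.30×10^4) / [(1×1.60×10^-19)(0.0947)] = 1.43×10^-3 m.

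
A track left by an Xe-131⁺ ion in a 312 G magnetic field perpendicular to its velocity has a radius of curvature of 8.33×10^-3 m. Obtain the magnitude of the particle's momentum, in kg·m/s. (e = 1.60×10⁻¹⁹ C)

p ≈ 4.16×10^-23 kg·m/s

Since qvB = mv²/r, the momentum p = mv = qBr.
p = (1×1.60×10^-19)(0.0312)(8.33×10^-3) = 4.16×10^-23 kg·m/s.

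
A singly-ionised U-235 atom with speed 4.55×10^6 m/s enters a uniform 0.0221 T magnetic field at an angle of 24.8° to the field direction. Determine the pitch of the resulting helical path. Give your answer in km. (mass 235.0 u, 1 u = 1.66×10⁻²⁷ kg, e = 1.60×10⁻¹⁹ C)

The velocity component along B is v∥ = v cos24.8° = 4.13×10^6 m/s.
The cyclotron period T = 2πm/(qB) = 6.93×10^-4 s is set by m, q, B alone.
Pitch = v∥·T = (4.13×10^6)(6.93×10^-4) = 2860 m.

pitch ≈ 2.86 km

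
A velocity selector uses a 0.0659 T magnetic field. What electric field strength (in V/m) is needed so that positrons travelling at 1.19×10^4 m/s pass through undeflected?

qE = qvB ⇒ E = vB = (1.19×10^4)(0.0659) = 784 V/m.

E ≈ 784 V/m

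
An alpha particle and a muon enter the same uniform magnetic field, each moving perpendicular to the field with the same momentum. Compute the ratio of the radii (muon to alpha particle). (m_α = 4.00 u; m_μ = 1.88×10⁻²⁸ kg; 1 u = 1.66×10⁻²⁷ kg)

ratio ≈ 2.00

r = p/(qB) ⇒ at equal p, r ∝ 1/q.
r_{muon}/r_{alpha particle} = 2.00.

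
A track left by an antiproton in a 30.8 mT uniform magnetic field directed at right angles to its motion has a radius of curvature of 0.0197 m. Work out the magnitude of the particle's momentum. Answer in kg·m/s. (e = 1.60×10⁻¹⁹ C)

p ≈ 9.71×10^-23 kg·m/s

Since qvB = mv²/r, the momentum p = mv = qBr.
p = (1×1.60×10^-19)(0.0308)(0.0197) = 9.71×10^-23 kg·m/s.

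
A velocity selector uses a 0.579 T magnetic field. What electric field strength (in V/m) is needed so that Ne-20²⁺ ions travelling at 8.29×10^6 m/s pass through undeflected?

E ≈ 4.80×10^6 V/m

qE = qvB ⇒ E = vB = (8.29×10^6)(0.579) = 4.80×10^6 V/m.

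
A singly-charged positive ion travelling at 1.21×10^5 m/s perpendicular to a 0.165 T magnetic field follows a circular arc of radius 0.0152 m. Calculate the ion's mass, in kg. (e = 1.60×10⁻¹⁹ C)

m ≈ 3.32×10^-27 kg

qvB = mv²/r ⇒ m = qBr/v.
m = (1×1.60×10^-19)(0.165)(0.0152) / (1.21×10^5) = 3.32×10^-27 kg.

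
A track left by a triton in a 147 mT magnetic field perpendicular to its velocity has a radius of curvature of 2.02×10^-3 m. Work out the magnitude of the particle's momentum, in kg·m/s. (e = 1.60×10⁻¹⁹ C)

p ≈ 4.75×10^-23 kg·m/s

Since qvB = mv²/r, the momentum p = mv = qBr.
p = (1×1.60×10^-19)(0.147)(2.02×10^-3) = 4.75×10^-23 kg·m/s.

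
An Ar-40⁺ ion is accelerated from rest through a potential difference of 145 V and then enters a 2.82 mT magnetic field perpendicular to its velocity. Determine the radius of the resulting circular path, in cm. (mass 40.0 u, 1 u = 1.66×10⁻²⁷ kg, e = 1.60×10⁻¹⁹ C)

The kinetic energy gained is K = qV = (1×1.60×10^-19)(145) = 2.32×10^-17 J.
v = √(2K/m) = 2.64×10^4 m/s.
r = mv/(qB) = (6.64×10^-26)(2.64×10^4) / [(1×1.60×10^-19)(2.82×10^-3)] = 3.89 m.

r ≈ 389 cm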